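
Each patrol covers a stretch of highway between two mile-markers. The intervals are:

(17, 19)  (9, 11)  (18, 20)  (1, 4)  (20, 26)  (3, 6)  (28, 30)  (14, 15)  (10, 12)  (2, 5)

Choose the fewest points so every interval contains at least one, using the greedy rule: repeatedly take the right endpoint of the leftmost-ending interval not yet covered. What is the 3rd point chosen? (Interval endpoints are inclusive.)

By right end: [1,4]  [2,5]  [3,6]  [9,11]  [10,12]  [14,15]  [17,19]  [18,20]  [20,26]  [28,30]
[1,4] uncovered → point at 4; [9,11] uncovered → point at 11; [14,15] uncovered → point at 15; [17,19] uncovered → point at 19; [20,26] uncovered → point at 26; [28,30] uncovered → point at 30.
Points: 4, 11, 15, 19, 26, 30 (6 total).

15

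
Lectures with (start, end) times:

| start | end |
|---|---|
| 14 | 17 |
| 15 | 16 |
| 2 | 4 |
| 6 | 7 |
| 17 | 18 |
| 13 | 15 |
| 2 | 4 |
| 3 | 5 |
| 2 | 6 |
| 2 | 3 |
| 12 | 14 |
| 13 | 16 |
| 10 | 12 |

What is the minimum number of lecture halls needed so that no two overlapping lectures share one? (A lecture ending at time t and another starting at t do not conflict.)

4

The answer is the maximum number of intervals overlapping at any instant.
starts: [2, 2, 2, 2, 3, 6, 10, 12, 13, 13, 14, 15, 17]
ends:   [3, 4, 4, 5, 6, 7, 12, 14, 15, 16, 16, 17, 18]
s2→1 s2→2 s2→3 s2→4  — peak 4.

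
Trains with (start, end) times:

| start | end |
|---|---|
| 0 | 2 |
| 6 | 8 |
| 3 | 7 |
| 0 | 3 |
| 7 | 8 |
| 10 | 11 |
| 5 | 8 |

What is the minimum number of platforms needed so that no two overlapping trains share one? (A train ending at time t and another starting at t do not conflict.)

starts: [0, 0, 3, 5, 6, 7, 10]
ends:   [2, 3, 7, 8, 8, 8, 11]
s0→1 s0→2 e2→1 e3→0 s3→1 s5→2 s6→3  — peak 3.

3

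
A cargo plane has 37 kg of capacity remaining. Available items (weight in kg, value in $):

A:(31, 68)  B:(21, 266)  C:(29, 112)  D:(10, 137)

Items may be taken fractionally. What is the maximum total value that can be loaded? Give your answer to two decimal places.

Sort by value per unit weight and fill in that order.
Order: D (137/10=13.70) > B (266/21=12.67) > C (112/29=3.86) > A (68/31=2.19)
Fill: take D (10 @ 137) → take B (21 @ 266) → take 6/29 of C → 23.17; 37/37 used.
Total value = 426.17

426.17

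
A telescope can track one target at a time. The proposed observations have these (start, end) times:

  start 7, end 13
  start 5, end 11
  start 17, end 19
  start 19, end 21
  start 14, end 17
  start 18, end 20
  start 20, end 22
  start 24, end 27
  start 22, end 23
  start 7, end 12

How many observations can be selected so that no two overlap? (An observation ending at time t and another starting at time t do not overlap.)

6

Sort by end time and greedily take each interval whose start is ≥ the last chosen end.
By end time: (5,11), (7,12), (7,13), (14,17), (17,19), (18,20), (19,21), (20,22), (22,23), (24,27).
Pick (5,11); next start ≥ 11 → (14,17); next start ≥ 17 → (17,19); next start ≥ 19 → (19,21); next start ≥ 21 → (22,23); next start ≥ 23 → (24,27).
Selected 6 observations.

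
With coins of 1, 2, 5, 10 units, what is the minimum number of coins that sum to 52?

52 − 5×10→2 − 1×2→0
Total coins = 5 + 1 = 6

6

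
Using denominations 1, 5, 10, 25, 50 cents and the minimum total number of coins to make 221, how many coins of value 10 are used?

2

221 − 4×50→21 − 2×10→1 − 1×1→0
Count of 10: 2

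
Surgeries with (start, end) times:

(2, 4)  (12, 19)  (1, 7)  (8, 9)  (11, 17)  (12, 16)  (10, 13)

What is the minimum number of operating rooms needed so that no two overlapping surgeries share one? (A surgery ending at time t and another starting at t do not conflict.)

4

The answer is the maximum number of intervals overlapping at any instant.
Events (time:±→running): 1:+→1 2:+→2 4:-→1 7:-→0 8:+→1 9:-→0 10:+→1 11:+→2 12:+→3 12:+→4 … peak 4.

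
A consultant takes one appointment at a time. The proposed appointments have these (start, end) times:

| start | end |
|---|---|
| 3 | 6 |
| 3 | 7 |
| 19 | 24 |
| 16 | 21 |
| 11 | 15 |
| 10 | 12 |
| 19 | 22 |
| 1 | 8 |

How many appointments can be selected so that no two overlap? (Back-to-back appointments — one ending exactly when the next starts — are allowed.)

3

Sort by end time and greedily take each interval whose start is ≥ the last chosen end.
By end time: (3,6), (3,7), (1,8), (10,12), (11,15), (16,21), (19,22), (19,24).
Pick (3,6); next start ≥ 6 → (10,12); next start ≥ 12 → (16,21).
Selected 3 appointments.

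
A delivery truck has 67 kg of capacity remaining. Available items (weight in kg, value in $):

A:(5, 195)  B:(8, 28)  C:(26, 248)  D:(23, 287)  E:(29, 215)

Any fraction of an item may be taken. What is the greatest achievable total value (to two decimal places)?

Order: A (195/5=39.00) > D (287/23=12.48) > C (248/26=9.54) > E (215/29=7.41) > B (28/8=3.50)
Fill: take A (5 @ 195) → take D (23 @ 287) → take C (26 @ 248) → take 13/29 of E → 96.38; 67/67 used.
Total value = 826.38

826.38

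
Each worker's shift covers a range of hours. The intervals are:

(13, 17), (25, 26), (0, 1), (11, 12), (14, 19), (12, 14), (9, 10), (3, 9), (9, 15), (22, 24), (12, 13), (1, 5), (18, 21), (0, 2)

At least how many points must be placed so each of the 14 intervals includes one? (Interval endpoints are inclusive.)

7

Sort by right endpoint; whenever an interval is uncovered, place a point at its right end.
By right end: [0,1]  [0,2]  [1,5]  [3,9]  [9,10]  [11,12]  [12,13]  [12,14]  [9,15]  [13,17]  [14,19]  [18,21]  [22,24]  [25,26]
[0,1] uncovered → point at 1; [3,9] uncovered → point at 9; [11,12] uncovered → point at 12; [13,17] uncovered → point at 17; [18,21] uncovered → point at 21; [22,24] uncovered → point at 24; [25,26] uncovered → point at 26.
Points: 1, 9, 12, 17, 21, 24, 26 (7 total).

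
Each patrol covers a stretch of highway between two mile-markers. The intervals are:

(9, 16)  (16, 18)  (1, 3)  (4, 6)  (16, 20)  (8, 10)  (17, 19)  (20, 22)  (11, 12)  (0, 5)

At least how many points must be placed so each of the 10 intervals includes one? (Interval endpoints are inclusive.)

Sort by right endpoint; whenever an interval is uncovered, place a point at its right end.
Sorted: [1,3] [0,5] [4,6] [8,10] [11,12] [9,16] [16,18] [17,19] [16,20] [20,22]
{[1,3],[0,5]} hit by 3; {[4,6]} hit by 6; {[8,10]} hit by 10; {[11,12],[9,16]} hit by 12; {[16,18],[17,19],[16,20]} hit by 18; {[20,22]} hit by 22.
Points: 3, 6, 10, 12, 18, 22 (6 total).

6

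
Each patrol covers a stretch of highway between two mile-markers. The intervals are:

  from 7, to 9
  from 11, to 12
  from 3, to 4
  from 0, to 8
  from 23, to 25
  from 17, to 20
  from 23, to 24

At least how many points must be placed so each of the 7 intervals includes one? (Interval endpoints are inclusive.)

5

Process intervals by earliest right end; each time one isn't hit yet, stab at its right endpoint.
By right end: [3,4]  [0,8]  [7,9]  [11,12]  [17,20]  [23,24]  [23,25]
[3,4] uncovered → point at 4; [7,9] uncovered → point at 9; [11,12] uncovered → point at 12; [17,20] uncovered → point at 20; [23,24] uncovered → point at 24.
Points: 4, 9, 12, 20, 24 (5 total).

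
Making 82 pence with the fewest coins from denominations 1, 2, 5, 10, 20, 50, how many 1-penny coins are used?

82 − 1×50→32 − 1×20→12 − 1×10→2 − 1×2→0
Count of 1: 0

0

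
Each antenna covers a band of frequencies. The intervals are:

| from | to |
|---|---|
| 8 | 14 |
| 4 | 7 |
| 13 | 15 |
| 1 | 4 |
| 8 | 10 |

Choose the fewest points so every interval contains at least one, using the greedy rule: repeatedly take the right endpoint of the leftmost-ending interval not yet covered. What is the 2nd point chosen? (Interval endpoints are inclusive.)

10

Sorted: [1,4] [4,7] [8,10] [8,14] [13,15]
{[1,4],[4,7]} hit by 4; {[8,10],[8,14]} hit by 10; {[13,15]} hit by 15.
Points: 4, 10, 15 (3 total).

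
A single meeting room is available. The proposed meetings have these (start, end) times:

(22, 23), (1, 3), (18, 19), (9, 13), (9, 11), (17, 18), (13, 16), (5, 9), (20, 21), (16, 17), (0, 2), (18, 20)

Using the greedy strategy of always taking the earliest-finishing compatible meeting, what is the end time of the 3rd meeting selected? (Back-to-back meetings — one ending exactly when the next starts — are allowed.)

11

Order by finish time; keep every interval that doesn't clash with the previous kept one.
Sorted by end: (0,2)  (1,3)  (5,9)  (9,11)  (9,13)  (13,16)  (16,17)  (17,18)  (18,19)  (18,20)  (20,21)  (22,23)
take (0,2); take (5,9); take (9,11); skip (9,13); take (13,16); take (16,17); take (17,18); take (18,19); skip (18,20); take (20,21); take (22,23).
Selected: (0,2) (5,9) (9,11) (13,16) (16,17) (17,18) (18,19) (20,21) (22,23)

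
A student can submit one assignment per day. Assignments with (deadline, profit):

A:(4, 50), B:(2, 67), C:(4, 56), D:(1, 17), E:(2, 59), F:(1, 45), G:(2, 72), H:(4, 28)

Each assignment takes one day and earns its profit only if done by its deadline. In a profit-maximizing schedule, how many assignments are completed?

Sort by profit descending; place each in the latest free slot ≤ its deadline.
Profit order: G=72 B=67 E=59 C=56 A=50 F=45 H=28 D=17
Assign: G→slot 2, B→slot 1, E skipped, C→slot 4, A→slot 3, F skipped, H skipped, D skipped.
Slots: [1:B] [2:G] [3:A] [4:C]
4 of 8 scheduled.

4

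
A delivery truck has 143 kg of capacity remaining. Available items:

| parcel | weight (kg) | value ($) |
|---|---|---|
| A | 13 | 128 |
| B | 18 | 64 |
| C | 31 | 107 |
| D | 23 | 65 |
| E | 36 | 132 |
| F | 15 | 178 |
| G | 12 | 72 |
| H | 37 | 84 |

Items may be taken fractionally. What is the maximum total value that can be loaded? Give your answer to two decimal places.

731.87

Sort by value per unit weight and fill in that order.
Ratios (sorted): F 11.87, A 9.85, G 6.00, E 3.67, B 3.56, C 3.45, D 2.83, H 2.27
take F (15 @ 178); take A (13 @ 128); take G (12 @ 72); take E (36 @ 132); take B (18 @ 64); take C (31 @ 107); take 18/23 of D → 50.87. Capacity used 143/143.
Total value = 731.87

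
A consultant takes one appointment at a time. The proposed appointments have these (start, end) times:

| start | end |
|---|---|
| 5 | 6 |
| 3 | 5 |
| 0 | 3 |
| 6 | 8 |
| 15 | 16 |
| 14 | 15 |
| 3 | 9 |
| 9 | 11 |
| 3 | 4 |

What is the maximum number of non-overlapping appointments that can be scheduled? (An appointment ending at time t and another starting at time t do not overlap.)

7

Sorted by end: (0,3)  (3,4)  (3,5)  (5,6)  (6,8)  (3,9)  (9,11)  (14,15)  (15,16)
take (0,3); take (3,4); take (5,6); take (6,8); take (9,11); take (14,15); take (15,16).
Selected 7 appointments.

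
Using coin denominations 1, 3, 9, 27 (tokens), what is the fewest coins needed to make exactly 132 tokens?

8

132 = 4×27 + 2×9 + 2×3
Total coins = 4 + 2 + 2 = 8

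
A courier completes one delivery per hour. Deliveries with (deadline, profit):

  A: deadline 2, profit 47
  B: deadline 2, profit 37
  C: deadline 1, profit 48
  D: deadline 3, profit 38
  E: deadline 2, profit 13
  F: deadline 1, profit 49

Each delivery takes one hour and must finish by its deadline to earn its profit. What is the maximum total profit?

Take jobs in profit order; each goes to the latest open slot no later than its deadline.
Profit order: F=49 C=48 A=47 D=38 B=37 E=13
Assign: F→slot 1, C skipped, A→slot 2, D→slot 3, B skipped, E skipped.
Slots: [1:F] [2:A] [3:D]
Profit = 49 + 47 + 38 = 134

134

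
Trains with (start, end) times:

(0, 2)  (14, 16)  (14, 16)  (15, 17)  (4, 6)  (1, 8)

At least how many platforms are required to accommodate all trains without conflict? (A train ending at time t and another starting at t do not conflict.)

3

Events (time:±→running): 0:+→1 1:+→2 2:-→1 4:+→2 6:-→1 8:-→0 14:+→1 14:+→2 15:+→3 … peak 3.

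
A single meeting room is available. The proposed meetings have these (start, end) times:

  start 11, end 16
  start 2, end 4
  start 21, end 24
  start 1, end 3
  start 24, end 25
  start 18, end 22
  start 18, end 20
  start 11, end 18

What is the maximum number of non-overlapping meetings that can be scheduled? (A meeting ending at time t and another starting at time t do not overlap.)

By end time: (1,3), (2,4), (11,16), (11,18), (18,20), (18,22), (21,24), (24,25).
Pick (1,3); next start ≥ 3 → (11,16); next start ≥ 16 → (18,20); next start ≥ 20 → (21,24); next start ≥ 24 → (24,25).
Selected 5 meetings.

5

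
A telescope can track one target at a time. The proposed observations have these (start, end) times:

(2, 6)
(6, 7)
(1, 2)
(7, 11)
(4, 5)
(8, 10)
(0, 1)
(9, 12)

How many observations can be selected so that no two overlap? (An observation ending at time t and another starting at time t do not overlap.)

Greedy by earliest finish: after sorting by end time, pick each interval compatible with the last pick.
By end time: (0,1), (1,2), (4,5), (2,6), (6,7), (8,10), (7,11), (9,12).
Pick (0,1); next start ≥ 1 → (1,2); next start ≥ 2 → (4,5); next start ≥ 5 → (6,7); next start ≥ 7 → (8,10).
Selected 5 observations.

5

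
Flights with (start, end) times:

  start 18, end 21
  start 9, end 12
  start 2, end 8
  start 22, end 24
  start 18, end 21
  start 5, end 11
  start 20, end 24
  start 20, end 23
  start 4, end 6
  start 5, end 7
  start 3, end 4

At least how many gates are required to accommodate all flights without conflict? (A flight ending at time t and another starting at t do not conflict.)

The answer is the maximum number of intervals overlapping at any instant.
starts: [2, 3, 4, 5, 5, 9, 18, 18, 20, 20, 22]
ends:   [4, 6, 7, 8, 11, 12, 21, 21, 23, 24, 24]
s2→1 s3→2 e4→1 s4→2 s5→3 s5→4  — peak 4.

4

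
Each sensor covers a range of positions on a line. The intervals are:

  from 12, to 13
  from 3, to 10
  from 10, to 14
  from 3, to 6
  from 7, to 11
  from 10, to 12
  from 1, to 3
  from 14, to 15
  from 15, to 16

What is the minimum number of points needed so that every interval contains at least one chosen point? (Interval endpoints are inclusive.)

4

Sorted: [1,3] [3,6] [3,10] [7,11] [10,12] [12,13] [10,14] [14,15] [15,16]
{[1,3],[3,6],[3,10]} hit by 3; {[7,11],[10,12]} hit by 11; {[12,13],[10,14]} hit by 13; {[14,15],[15,16]} hit by 15.
Points: 3, 11, 13, 15 (4 total).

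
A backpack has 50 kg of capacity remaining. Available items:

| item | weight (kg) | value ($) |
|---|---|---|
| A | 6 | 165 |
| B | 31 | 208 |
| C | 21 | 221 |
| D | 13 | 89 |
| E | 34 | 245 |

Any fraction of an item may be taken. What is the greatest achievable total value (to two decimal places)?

Greedy by value/weight ratio, highest first.
Order: A (165/6=27.50) > C (221/21=10.52) > E (245/34=7.21) > D (89/13=6.85) > B (208/31=6.71)
Fill: take A (6 @ 165) → take C (21 @ 221) → take 23/34 of E → 165.74; 50/50 used.
Total value = 551.74

551.74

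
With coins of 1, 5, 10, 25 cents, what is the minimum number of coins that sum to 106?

6

106 − 4×25→6 − 1×5→1 − 1×1→0
Total coins = 4 + 1 + 1 = 6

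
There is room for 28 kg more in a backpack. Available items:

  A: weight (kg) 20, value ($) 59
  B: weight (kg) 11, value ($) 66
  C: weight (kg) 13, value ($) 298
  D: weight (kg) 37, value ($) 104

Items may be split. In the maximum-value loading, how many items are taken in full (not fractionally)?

2

Ratios (sorted): C 22.92, B 6.00, A 2.95, D 2.81
take C (13 @ 298); take B (11 @ 66); take 4/20 of A → 11.80. Capacity used 28/28.
2 item(s) taken whole; one partial (take 4/20 of A).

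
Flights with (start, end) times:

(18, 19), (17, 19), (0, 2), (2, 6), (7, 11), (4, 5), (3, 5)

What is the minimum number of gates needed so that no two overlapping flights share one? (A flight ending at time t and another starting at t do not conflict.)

3

Count concurrent intervals with a sweep; the peak is the room count.
Events (time:±→running): 0:+→1 2:-→0 2:+→1 3:+→2 4:+→3 … peak 3.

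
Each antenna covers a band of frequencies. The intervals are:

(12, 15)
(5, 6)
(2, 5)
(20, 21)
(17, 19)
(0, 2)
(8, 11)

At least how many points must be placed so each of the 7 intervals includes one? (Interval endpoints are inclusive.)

Process intervals by earliest right end; each time one isn't hit yet, stab at its right endpoint.
By right end: [0,2]  [2,5]  [5,6]  [8,11]  [12,15]  [17,19]  [20,21]
[0,2] uncovered → point at 2; [5,6] uncovered → point at 6; [8,11] uncovered → point at 11; [12,15] uncovered → point at 15; [17,19] uncovered → point at 19; [20,21] uncovered → point at 21.
Points: 2, 6, 11, 15, 19, 21 (6 total).

6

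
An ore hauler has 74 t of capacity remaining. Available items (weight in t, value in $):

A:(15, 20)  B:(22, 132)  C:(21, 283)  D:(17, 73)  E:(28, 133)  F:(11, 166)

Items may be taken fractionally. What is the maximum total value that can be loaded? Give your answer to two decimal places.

676.00

Greedy by value/weight ratio, highest first.
Ratios (sorted): F 15.09, C 13.48, B 6.00, E 4.75, D 4.29, A 1.33
take F (11 @ 166); take C (21 @ 283); take B (22 @ 132); take 20/28 of E → 95.00. Capacity used 74/74.
Total value = 676.00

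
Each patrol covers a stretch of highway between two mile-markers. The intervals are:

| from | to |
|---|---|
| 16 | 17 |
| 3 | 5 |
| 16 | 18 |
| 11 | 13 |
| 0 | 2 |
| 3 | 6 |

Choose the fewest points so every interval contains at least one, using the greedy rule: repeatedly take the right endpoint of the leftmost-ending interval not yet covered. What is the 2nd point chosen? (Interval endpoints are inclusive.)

5

Sort by right endpoint; whenever an interval is uncovered, place a point at its right end.
By right end: [0,2]  [3,5]  [3,6]  [11,13]  [16,17]  [16,18]
[0,2] uncovered → point at 2; [3,5] uncovered → point at 5; [11,13] uncovered → point at 13; [16,17] uncovered → point at 17.
Points: 2, 5, 13, 17 (4 total).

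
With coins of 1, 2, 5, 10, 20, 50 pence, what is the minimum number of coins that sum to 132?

132 − 2×50→32 − 1×20→12 − 1×10→2 − 1×2→0
Total coins = 2 + 1 + 1 + 1 = 5

5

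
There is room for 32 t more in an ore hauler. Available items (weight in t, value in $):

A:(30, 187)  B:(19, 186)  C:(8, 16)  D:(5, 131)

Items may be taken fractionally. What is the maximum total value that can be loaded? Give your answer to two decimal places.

366.87

Sort by value per unit weight and fill in that order.
Order: D (131/5=26.20) > B (186/19=9.79) > A (187/30=6.23) > C (16/8=2.00)
Fill: take D (5 @ 131) → take B (19 @ 186) → take 8/30 of A → 49.87; 32/32 used.
Total value = 366.87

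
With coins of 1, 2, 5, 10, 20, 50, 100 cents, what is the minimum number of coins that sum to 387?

Greedy: take as many of the largest coin as possible, then repeat with the remainder.
387 = 3×100 + 1×50 + 1×20 + 1×10 + 1×5 + 1×2
Total coins = 3 + 1 + 1 + 1 + 1 + 1 = 8

8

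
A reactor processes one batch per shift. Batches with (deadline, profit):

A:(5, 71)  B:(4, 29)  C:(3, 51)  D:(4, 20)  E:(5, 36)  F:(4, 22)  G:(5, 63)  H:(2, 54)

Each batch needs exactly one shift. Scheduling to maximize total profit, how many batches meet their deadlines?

Profit order: A=71 G=63 H=54 C=51 E=36 B=29 F=22 D=20
Assign: A→slot 5, G→slot 4, H→slot 2, C→slot 3, E→slot 1, B skipped, F skipped, D skipped.
Slots: [1:E] [2:H] [3:C] [4:G] [5:A]
5 of 8 scheduled.

5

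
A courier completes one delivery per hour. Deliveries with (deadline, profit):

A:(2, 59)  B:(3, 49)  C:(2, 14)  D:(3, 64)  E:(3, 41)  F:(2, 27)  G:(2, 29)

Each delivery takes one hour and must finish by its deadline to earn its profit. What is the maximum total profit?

Sort by profit descending; place each in the latest free slot ≤ its deadline.
By profit: D(d3,64), A(d2,59), B(d3,49), E(d3,41), G(d2,29), F(d2,27), C(d2,14)
D→slot 3; A→slot 2; B→slot 1; E skipped; G skipped; F skipped; C skipped.
Profit = 49 + 59 + 64 = 172

172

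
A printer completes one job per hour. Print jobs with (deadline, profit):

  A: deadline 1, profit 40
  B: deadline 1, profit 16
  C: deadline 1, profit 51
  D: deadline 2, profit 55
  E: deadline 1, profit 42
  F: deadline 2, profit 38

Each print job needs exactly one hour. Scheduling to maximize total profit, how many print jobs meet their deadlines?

Sort by profit descending; place each in the latest free slot ≤ its deadline.
By profit: D(d2,55), C(d1,51), E(d1,42), A(d1,40), F(d2,38), B(d1,16)
D→slot 2; C→slot 1; E skipped; A skipped; F skipped; B skipped.
2 of 6 scheduled.

2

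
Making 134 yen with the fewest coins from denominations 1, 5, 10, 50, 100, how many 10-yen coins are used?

3

Greedy: take as many of the largest coin as possible, then repeat with the remainder.
134 = 1×100 + 3×10 + 4×1
Count of 10: 3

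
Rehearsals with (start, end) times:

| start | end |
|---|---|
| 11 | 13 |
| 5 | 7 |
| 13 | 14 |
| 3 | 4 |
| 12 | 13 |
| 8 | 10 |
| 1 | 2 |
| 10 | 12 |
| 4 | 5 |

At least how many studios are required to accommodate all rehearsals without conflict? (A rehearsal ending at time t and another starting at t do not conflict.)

2

Count concurrent intervals with a sweep; the peak is the room count.
starts: [1, 3, 4, 5, 8, 10, 11, 12, 13]
ends:   [2, 4, 5, 7, 10, 12, 13, 13, 14]
s1→1 e2→0 s3→1 e4→0 s4→1 e5→0 s5→1 e7→0 s8→1 e10→0 s10→1 s11→2  — peak 2.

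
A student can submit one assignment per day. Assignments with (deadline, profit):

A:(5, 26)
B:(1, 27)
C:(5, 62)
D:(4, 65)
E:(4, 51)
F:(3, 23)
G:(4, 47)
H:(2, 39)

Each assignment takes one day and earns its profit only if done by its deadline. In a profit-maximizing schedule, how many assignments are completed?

5

Profit order: D=65 C=62 E=51 G=47 H=39 B=27 A=26 F=23
Assign: D→slot 4, C→slot 5, E→slot 3, G→slot 2, H→slot 1, B skipped, A skipped, F skipped.
Slots: [1:H] [2:G] [3:E] [4:D] [5:C]
5 of 8 scheduled.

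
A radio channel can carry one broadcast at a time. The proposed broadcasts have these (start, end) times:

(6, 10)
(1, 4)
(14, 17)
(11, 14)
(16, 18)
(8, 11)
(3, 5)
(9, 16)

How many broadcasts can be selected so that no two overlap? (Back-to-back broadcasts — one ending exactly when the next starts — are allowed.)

4

Greedy by earliest finish: after sorting by end time, pick each interval compatible with the last pick.
Sorted by end: (1,4)  (3,5)  (6,10)  (8,11)  (11,14)  (9,16)  (14,17)  (16,18)
take (1,4); take (6,10); take (11,14); take (14,17).
Selected 4 broadcasts.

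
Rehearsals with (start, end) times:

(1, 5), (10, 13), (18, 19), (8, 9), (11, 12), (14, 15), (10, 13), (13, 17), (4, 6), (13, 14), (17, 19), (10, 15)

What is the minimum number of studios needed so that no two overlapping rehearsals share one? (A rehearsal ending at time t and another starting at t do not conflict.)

The answer is the maximum number of intervals overlapping at any instant.
starts: [1, 4, 8, 10, 10, 10, 11, 13, 13, 14, 17, 18]
ends:   [5, 6, 9, 12, 13, 13, 14, 15, 15, 17, 19, 19]
s1→1 s4→2 e5→1 e6→0 s8→1 e9→0 s10→1 s10→2 s10→3 s11→4  — peak 4.

4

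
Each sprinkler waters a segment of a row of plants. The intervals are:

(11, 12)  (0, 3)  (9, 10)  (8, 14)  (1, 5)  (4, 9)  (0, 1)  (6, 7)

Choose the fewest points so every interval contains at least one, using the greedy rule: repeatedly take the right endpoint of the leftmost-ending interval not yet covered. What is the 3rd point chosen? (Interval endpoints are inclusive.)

Sort by right endpoint; whenever an interval is uncovered, place a point at its right end.
By right end: [0,1]  [0,3]  [1,5]  [6,7]  [4,9]  [9,10]  [11,12]  [8,14]
[0,1] uncovered → point at 1; [6,7] uncovered → point at 7; [9,10] uncovered → point at 10; [11,12] uncovered → point at 12.
Points: 1, 7, 10, 12 (4 total).

10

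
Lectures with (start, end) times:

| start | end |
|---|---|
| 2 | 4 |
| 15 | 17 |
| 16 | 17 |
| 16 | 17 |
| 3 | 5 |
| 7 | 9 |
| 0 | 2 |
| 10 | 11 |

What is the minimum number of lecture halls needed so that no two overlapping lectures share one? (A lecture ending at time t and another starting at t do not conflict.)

starts: [0, 2, 3, 7, 10, 15, 16, 16]
ends:   [2, 4, 5, 9, 11, 17, 17, 17]
s0→1 e2→0 s2→1 s3→2 e4→1 e5→0 s7→1 e9→0 s10→1 e11→0 s15→1 s16→2 s16→3  — peak 3.

3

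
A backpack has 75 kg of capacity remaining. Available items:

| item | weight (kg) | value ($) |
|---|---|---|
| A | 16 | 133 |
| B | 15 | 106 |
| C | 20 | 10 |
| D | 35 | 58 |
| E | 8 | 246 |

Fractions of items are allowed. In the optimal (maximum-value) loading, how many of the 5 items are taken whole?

Order: E (246/8=30.75) > A (133/16=8.31) > B (106/15=7.07) > D (58/35=1.66) > C (10/20=0.50)
Fill: take E (8 @ 246) → take A (16 @ 133) → take B (15 @ 106) → take D (35 @ 58) → take 1/20 of C → 0.50; 75/75 used.
4 item(s) taken whole; one partial (take 1/20 of C).

4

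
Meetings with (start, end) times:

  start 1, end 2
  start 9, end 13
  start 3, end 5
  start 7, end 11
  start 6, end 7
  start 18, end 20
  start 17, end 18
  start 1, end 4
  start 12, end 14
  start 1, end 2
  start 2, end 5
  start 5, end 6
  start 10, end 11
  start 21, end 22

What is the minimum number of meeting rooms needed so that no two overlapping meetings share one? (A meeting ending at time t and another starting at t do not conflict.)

3

The answer is the maximum number of intervals overlapping at any instant.
Events (time:±→running): 1:+→1 1:+→2 1:+→3 … peak 3.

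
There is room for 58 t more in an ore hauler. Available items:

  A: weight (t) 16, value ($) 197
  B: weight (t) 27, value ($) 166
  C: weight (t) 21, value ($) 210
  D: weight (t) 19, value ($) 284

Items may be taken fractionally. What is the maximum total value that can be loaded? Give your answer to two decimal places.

Order: D (284/19=14.95) > A (197/16=12.31) > C (210/21=10.00) > B (166/27=6.15)
Fill: take D (19 @ 284) → take A (16 @ 197) → take C (21 @ 210) → take 2/27 of B → 12.30; 58/58 used.
Total value = 703.30

703.30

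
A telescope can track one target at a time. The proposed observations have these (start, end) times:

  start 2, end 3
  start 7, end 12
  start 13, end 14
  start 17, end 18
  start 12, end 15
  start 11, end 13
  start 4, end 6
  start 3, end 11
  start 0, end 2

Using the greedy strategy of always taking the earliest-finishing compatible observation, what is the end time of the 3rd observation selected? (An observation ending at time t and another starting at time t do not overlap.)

Order by finish time; keep every interval that doesn't clash with the previous kept one.
Sorted by end: (0,2)  (2,3)  (4,6)  (3,11)  (7,12)  (11,13)  (13,14)  (12,15)  (17,18)
take (0,2); take (2,3); take (4,6); take (7,12); take (13,14); skip (12,15); take (17,18).
Selected: (0,2) (2,3) (4,6) (7,12) (13,14) (17,18)

6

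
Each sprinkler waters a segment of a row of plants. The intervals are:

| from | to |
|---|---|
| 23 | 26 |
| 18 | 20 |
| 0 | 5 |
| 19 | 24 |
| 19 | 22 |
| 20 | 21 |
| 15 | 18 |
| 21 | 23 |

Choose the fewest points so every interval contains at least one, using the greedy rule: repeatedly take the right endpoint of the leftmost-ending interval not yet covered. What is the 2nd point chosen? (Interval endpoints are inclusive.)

18

Process intervals by earliest right end; each time one isn't hit yet, stab at its right endpoint.
Sorted: [0,5] [15,18] [18,20] [20,21] [19,22] [21,23] [19,24] [23,26]
{[0,5]} hit by 5; {[15,18],[18,20]} hit by 18; {[20,21],[19,22],[21,23],[19,24]} hit by 21; {[23,26]} hit by 26.
Points: 5, 18, 21, 26 (4 total).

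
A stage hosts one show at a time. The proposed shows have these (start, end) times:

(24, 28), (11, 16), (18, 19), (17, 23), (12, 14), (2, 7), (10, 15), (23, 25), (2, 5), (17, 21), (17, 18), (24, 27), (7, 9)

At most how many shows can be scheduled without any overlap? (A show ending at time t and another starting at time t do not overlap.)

Sort by end time and greedily take each interval whose start is ≥ the last chosen end.
Sorted by end: (2,5)  (2,7)  (7,9)  (12,14)  (10,15)  (11,16)  (17,18)  (18,19)  (17,21)  (17,23)  (23,25)  (24,27)  (24,28)
take (2,5); take (7,9); take (12,14); skip (10,15); take (17,18); take (18,19); take (23,25).
Selected 6 shows.

6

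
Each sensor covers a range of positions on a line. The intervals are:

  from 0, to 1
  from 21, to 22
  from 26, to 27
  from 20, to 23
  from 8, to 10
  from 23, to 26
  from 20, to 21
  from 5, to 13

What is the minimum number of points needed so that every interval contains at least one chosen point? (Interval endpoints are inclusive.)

Sort by right endpoint; whenever an interval is uncovered, place a point at its right end.
By right end: [0,1]  [8,10]  [5,13]  [20,21]  [21,22]  [20,23]  [23,26]  [26,27]
[0,1] uncovered → point at 1; [8,10] uncovered → point at 10; [20,21] uncovered → point at 21; [23,26] uncovered → point at 26.
Points: 1, 10, 21, 26 (4 total).

4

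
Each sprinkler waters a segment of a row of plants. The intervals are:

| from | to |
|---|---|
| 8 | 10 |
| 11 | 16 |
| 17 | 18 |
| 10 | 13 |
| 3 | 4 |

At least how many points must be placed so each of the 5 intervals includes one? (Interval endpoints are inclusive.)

4

Sorted: [3,4] [8,10] [10,13] [11,16] [17,18]
{[3,4]} hit by 4; {[8,10],[10,13]} hit by 10; {[11,16]} hit by 16; {[17,18]} hit by 18.
Points: 4, 10, 16, 18 (4 total).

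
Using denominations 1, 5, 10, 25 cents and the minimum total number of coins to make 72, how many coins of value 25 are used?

Greedy: take as many of the largest coin as possible, then repeat with the remainder.
72 − 2×25→22 − 2×10→2 − 2×1→0
Count of 25: 2

2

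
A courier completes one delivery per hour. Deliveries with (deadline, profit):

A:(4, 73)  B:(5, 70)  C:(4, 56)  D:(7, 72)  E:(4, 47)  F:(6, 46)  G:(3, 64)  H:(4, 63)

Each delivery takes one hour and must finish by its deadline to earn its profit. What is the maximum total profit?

Sort by profit descending; place each in the latest free slot ≤ its deadline.
Profit order: A=73 D=72 B=70 G=64 H=63 C=56 E=47 F=46
Assign: A→slot 4, D→slot 7, B→slot 5, G→slot 3, H→slot 2, C→slot 1, E skipped, F→slot 6.
Slots: [1:C] [2:H] [3:G] [4:A] [5:B] [6:F] [7:D]
Profit = 56 + 63 + 64 + 73 + 70 + 46 + 72 = 444

444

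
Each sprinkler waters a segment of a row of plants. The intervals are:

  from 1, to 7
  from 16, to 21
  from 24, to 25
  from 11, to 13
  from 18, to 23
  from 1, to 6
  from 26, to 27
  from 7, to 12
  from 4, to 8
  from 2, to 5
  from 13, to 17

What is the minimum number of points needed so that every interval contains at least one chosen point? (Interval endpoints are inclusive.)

6

By right end: [2,5]  [1,6]  [1,7]  [4,8]  [7,12]  [11,13]  [13,17]  [16,21]  [18,23]  [24,25]  [26,27]
[2,5] uncovered → point at 5; [7,12] uncovered → point at 12; [13,17] uncovered → point at 17; [18,23] uncovered → point at 23; [24,25] uncovered → point at 25; [26,27] uncovered → point at 27.
Points: 5, 12, 17, 23, 25, 27 (6 total).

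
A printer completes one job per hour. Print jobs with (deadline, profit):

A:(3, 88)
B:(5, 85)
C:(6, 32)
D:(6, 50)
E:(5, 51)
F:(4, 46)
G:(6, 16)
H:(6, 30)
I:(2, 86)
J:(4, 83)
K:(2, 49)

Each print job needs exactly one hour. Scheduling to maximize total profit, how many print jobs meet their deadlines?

Sort by profit descending; place each in the latest free slot ≤ its deadline.
By profit: A(d3,88), I(d2,86), B(d5,85), J(d4,83), E(d5,51), D(d6,50), K(d2,49), F(d4,46), C(d6,32), H(d6,30), G(d6,16)
A→slot 3; I→slot 2; B→slot 5; J→slot 4; E→slot 1; D→slot 6; K skipped; F skipped; C skipped; H skipped; G skipped.
6 of 11 scheduled.

6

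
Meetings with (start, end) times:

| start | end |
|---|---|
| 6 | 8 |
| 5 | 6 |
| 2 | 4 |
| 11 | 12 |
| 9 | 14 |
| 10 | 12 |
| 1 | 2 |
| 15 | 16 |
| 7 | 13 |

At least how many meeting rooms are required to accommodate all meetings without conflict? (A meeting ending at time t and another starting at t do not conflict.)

4

Count concurrent intervals with a sweep; the peak is the room count.
starts: [1, 2, 5, 6, 7, 9, 10, 11, 15]
ends:   [2, 4, 6, 8, 12, 12, 13, 14, 16]
s1→1 e2→0 s2→1 e4→0 s5→1 e6→0 s6→1 s7→2 e8→1 s9→2 s10→3 s11→4  — peak 4.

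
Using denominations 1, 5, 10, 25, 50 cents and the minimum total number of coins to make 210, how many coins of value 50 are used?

4

210 − 4×50→10 − 1×10→0
Count of 50: 4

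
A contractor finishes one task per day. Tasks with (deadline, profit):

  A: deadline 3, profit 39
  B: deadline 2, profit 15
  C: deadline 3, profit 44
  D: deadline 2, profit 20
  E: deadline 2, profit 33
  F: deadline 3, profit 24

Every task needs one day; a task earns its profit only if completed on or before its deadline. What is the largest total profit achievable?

116

Take jobs in profit order; each goes to the latest open slot no later than its deadline.
By profit: C(d3,44), A(d3,39), E(d2,33), F(d3,24), D(d2,20), B(d2,15)
C→slot 3; A→slot 2; E→slot 1; F skipped; D skipped; B skipped.
Profit = 33 + 39 + 44 = 116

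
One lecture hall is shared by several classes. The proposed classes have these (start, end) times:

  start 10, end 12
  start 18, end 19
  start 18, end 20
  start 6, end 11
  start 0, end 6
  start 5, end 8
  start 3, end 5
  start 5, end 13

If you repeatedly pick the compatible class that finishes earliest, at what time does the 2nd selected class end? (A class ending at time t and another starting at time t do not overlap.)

8

By end time: (3,5), (0,6), (5,8), (6,11), (10,12), (5,13), (18,19), (18,20).
Pick (3,5); next start ≥ 5 → (5,8); next start ≥ 8 → (10,12); next start ≥ 12 → (18,19).
Selected: (3,5) (5,8) (10,12) (18,19)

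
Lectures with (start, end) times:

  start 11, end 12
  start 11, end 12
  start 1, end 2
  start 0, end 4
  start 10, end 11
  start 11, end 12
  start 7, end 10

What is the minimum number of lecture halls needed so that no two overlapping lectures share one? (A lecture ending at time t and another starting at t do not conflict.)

3

starts: [0, 1, 7, 10, 11, 11, 11]
ends:   [2, 4, 10, 11, 12, 12, 12]
s0→1 s1→2 e2→1 e4→0 s7→1 e10→0 s10→1 e11→0 s11→1 s11→2 s11→3  — peak 3.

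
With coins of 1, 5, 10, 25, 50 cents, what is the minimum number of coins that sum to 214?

214 − 4×50→14 − 1×10→4 − 4×1→0
Total coins = 4 + 1 + 4 = 9

9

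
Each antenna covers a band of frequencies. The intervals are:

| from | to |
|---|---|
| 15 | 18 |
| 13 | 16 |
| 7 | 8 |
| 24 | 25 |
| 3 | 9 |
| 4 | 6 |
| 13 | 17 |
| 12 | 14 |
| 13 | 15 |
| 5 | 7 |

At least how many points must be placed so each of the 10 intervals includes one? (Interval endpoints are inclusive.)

Process intervals by earliest right end; each time one isn't hit yet, stab at its right endpoint.
By right end: [4,6]  [5,7]  [7,8]  [3,9]  [12,14]  [13,15]  [13,16]  [13,17]  [15,18]  [24,25]
[4,6] uncovered → point at 6; [7,8] uncovered → point at 8; [12,14] uncovered → point at 14; [15,18] uncovered → point at 18; [24,25] uncovered → point at 25.
Points: 6, 8, 14, 18, 25 (5 total).

5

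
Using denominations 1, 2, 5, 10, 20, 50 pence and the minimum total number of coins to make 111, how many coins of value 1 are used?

1

111 = 2×50 + 1×10 + 1×1
Count of 1: 1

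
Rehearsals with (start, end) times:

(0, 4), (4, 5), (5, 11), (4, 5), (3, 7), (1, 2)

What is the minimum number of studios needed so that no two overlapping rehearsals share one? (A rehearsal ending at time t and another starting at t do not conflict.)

Count concurrent intervals with a sweep; the peak is the room count.
Events (time:±→running): 0:+→1 1:+→2 2:-→1 3:+→2 4:-→1 4:+→2 4:+→3 … peak 3.

3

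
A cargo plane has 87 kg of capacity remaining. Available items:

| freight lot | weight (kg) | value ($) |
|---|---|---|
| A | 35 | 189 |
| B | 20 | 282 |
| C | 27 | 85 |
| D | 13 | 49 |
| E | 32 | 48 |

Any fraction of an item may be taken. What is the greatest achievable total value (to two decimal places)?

Sort by value per unit weight and fill in that order.
Ratios (sorted): B 14.10, A 5.40, D 3.77, C 3.15, E 1.50
take B (20 @ 282); take A (35 @ 189); take D (13 @ 49); take 19/27 of C → 59.81. Capacity used 87/87.
Total value = 579.81

579.81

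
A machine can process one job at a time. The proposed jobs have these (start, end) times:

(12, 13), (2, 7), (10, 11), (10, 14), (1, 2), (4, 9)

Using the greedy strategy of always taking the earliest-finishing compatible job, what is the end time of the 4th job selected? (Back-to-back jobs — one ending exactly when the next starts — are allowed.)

Sorted by end: (1,2)  (2,7)  (4,9)  (10,11)  (12,13)  (10,14)
take (1,2); take (2,7); skip (4,9); take (10,11); take (12,13).
Selected: (1,2) (2,7) (10,11) (12,13)

13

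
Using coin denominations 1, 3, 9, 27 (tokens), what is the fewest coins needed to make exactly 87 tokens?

87 = 3×27 + 2×3
Total coins = 3 + 2 = 5

5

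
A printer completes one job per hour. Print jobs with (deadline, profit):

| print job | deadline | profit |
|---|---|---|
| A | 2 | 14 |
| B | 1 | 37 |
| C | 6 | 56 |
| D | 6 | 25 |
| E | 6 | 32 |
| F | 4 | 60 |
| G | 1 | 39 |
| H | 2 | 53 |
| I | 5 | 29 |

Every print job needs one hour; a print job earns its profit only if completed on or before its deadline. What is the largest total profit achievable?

Take jobs in profit order; each goes to the latest open slot no later than its deadline.
Profit order: F=60 C=56 H=53 G=39 B=37 E=32 I=29 D=25 A=14
Assign: F→slot 4, C→slot 6, H→slot 2, G→slot 1, B skipped, E→slot 5, I→slot 3, D skipped, A skipped.
Slots: [1:G] [2:H] [3:I] [4:F] [5:E] [6:C]
Profit = 39 + 53 + 29 + 60 + 32 + 56 = 269

269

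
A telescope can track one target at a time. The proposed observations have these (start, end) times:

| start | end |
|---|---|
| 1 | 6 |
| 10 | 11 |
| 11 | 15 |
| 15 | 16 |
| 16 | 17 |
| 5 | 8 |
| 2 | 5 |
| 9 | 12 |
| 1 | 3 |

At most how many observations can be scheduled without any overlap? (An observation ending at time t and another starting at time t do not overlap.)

By end time: (1,3), (2,5), (1,6), (5,8), (10,11), (9,12), (11,15), (15,16), (16,17).
Pick (1,3); next start ≥ 3 → (5,8); next start ≥ 8 → (10,11); next start ≥ 11 → (11,15); next start ≥ 15 → (15,16); next start ≥ 16 → (16,17).
Selected 6 observations.

6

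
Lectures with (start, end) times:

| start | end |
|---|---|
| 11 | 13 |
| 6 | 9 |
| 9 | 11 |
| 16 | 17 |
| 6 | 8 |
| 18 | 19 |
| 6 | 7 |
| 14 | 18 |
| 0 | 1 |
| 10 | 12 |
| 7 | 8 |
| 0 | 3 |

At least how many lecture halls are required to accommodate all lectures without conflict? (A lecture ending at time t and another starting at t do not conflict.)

3

starts: [0, 0, 6, 6, 6, 7, 9, 10, 11, 14, 16, 18]
ends:   [1, 3, 7, 8, 8, 9, 11, 12, 13, 17, 18, 19]
s0→1 s0→2 e1→1 e3→0 s6→1 s6→2 s6→3  — peak 3.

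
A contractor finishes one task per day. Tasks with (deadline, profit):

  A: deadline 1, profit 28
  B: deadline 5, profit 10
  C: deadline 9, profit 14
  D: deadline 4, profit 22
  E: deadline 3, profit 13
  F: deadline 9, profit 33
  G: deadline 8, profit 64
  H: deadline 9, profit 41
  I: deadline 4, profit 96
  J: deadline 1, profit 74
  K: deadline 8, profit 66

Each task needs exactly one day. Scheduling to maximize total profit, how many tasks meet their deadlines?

9

Take jobs in profit order; each goes to the latest open slot no later than its deadline.
By profit: I(d4,96), J(d1,74), K(d8,66), G(d8,64), H(d9,41), F(d9,33), A(d1,28), D(d4,22), C(d9,14), E(d3,13), B(d5,10)
I→slot 4; J→slot 1; K→slot 8; G→slot 7; H→slot 9; F→slot 6; A skipped; D→slot 3; C→slot 5; E→slot 2; B skipped.
9 of 11 scheduled.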